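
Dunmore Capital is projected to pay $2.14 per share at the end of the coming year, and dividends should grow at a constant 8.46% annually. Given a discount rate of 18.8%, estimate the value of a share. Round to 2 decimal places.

Gordon growth model: P₀ = D₁/(r − g), with D₁ = 2.14 given directly.
P₀ = 2.1400 / (0.188 − 0.0846) = 2.1400 / 0.1034 = 20.6963

$20.70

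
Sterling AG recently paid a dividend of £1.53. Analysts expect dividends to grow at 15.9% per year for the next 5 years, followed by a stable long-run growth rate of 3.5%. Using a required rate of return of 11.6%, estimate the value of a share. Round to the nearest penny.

£32.20

Two-stage DDM. Project D₁…D_5 at 0.159, terminal growth 0.035, discount at r = 0.116.
D_1 = 1.7733
D_2 = 2.0552
D_3 = 2.3820
D_4 = 2.7607
D_5 = 3.1997
Terminal value at t=5: TV = D_6/(r−g) = 3.3117/(0.116−0.035) = 40.8850
P₀ = 1.7733/(1+0.116)^1 + 2.0552/(1+0.116)^2 + 2.3820/(1+0.116)^3 + 2.7607/(1+0.116)^4 + 3.1997/(1+0.116)^5 + 40.8850/(1+0.116)^5 = 32.1990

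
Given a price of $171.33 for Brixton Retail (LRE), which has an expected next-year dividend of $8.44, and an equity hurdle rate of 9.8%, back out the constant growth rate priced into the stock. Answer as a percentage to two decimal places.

4.87%

From P₀ = D₁/(r − g), the implied growth is g = r − D₁/P₀.
g = 0.098 − 8.44/171.33 = 0.098 − 0.04926 = 0.04874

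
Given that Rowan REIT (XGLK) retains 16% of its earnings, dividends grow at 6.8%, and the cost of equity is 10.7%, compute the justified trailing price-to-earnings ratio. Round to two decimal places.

Payout ratio b = 1 − 0.16 = 0.84.
Justified trailing P/E = b(1+g)/(r−g) = 0.84×(1+0.068)/(0.107−0.068) = 23.0031

23.00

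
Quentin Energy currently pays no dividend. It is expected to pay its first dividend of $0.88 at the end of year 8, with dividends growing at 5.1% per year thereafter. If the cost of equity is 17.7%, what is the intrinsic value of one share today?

$2.23

Deferred-dividend DDM. At t=7 the remaining stream is a growing perpetuity with first payment D_8 = 0.88.
V_7 = D_8/(r−g) = 0.88/(0.177−0.051) = 6.9841
P₀ = V_7/(1+r)^7 = 6.9841/(1+0.177)^7 = 2.2319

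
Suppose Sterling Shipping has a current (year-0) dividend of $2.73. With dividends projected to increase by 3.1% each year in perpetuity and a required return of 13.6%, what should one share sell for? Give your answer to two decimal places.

$26.81

Gordon growth model: P₀ = D₁/(r − g). D₁ = 2.73 × (1 + 0.031) = 2.8146.
P₀ = 2.8146 / (0.136 − 0.031) = 2.8146 / 0.105 = 26.8060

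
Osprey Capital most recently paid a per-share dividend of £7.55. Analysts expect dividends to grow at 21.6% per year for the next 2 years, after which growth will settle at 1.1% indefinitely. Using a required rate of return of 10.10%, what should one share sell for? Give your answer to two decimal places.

Two-stage DDM. Project D₁…D_2 at 0.216, terminal growth 0.011, discount at r = 0.101.
D_1 = 9.1808
D_2 = 11.1639
Terminal value at t=2: TV = D_3/(r−g) = 11.2867/(0.101−0.011) = 125.4073
P₀ = 9.1808/(1+0.101)^1 + 11.1639/(1+0.101)^2 + 125.4073/(1+0.101)^2 = 121.0024

£121.00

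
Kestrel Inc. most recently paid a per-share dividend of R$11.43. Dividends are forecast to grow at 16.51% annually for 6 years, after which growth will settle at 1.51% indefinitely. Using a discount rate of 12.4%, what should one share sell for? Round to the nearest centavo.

R$210.07

Two-stage DDM. Project D₁…D_6 at 0.1651, terminal growth 0.0151, discount at r = 0.124.
D_1 = 13.3171
D_2 = 15.5157
D_3 = 18.0774
D_4 = 21.0620
D_5 = 24.5393
D_6 = 28.5907
Terminal value at t=6: TV = D_7/(r−g) = 29.0225/(0.124−0.0151) = 266.5056
P₀ = 13.3171/(1+0.124)^1 + 15.5157/(1+0.124)^2 + 18.0774/(1+0.124)^3 + 21.0620/(1+0.124)^4 + 24.5393/(1+0.124)^5 + 28.5907/(1+0.124)^6 + 266.5056/(1+0.124)^6 = 210.0744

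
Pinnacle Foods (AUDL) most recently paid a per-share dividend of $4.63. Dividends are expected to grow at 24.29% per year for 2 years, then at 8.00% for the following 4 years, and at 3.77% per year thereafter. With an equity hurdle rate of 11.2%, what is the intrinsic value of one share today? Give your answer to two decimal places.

Three-stage DDM. Project D₁…D_6; terminal Gordon value at t=6 with g = 0.0377; discount at r = 0.112.
D_1 = 5.7546
D_2 = 7.1524
D_3 = 7.7246
D_4 = 8.3426
D_5 = 9.0100
D_6 = 9.7308
TV_6 = 10.0976/(0.112−0.0377) = 135.9037
P₀ = Σ Dₜ/(1+r)ᵗ + TV_6/(1+r)^6 = 104.3579

$104.36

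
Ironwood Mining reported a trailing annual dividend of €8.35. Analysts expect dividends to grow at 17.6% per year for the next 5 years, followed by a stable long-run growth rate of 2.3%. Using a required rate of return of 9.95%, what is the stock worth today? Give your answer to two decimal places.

Two-stage DDM. Project D₁…D_5 at 0.176, terminal growth 0.023, discount at r = 0.0995.
D_1 = 9.8196
D_2 = 11.5478
D_3 = 13.5803
D_4 = 15.9704
D_5 = 18.7812
Terminal value at t=5: TV = D_6/(r−g) = 19.2132/(0.0995−0.023) = 251.1524
P₀ = 9.8196/(1+0.0995)^1 + 11.5478/(1+0.0995)^2 + 13.5803/(1+0.0995)^3 + 15.9704/(1+0.0995)^4 + 18.7812/(1+0.0995)^5 + 251.1524/(1+0.0995)^5 = 207.6171

€207.62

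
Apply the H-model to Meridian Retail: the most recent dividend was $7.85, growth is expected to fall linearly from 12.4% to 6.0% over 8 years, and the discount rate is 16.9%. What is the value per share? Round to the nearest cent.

$94.78

H-model: P₀ = D₀[(1+g_L) + H(g_S−g_L)]/(r−g_L), with H = 8/2 = 4.
P₀ = 7.85 × [(1+0.06) + 4×(0.124−0.06)] / (0.169−0.06)
   = 7.85 × 1.3160 / 0.109 = 94.7761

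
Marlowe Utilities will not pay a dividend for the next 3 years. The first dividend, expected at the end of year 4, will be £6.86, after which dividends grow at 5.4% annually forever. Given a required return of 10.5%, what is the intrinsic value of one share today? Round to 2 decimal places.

£99.69

Deferred-dividend DDM. At t=3 the remaining stream is a growing perpetuity with first payment D_4 = 6.86.
V_3 = D_4/(r−g) = 6.86/(0.105−0.054) = 134.5098
P₀ = V_3/(1+r)^3 = 134.5098/(1+0.105)^3 = 99.6936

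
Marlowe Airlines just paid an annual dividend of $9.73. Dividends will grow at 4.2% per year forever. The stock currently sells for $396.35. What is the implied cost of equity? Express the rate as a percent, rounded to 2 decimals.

Rearranging the constant-growth DDM: r = D₁/P₀ + g.
D₁ = 9.73 × (1 + 0.042) = 10.1387.
r = 10.1387 / 396.35 + 0.042 = 0.02558 + 0.042 = 0.06758

6.76%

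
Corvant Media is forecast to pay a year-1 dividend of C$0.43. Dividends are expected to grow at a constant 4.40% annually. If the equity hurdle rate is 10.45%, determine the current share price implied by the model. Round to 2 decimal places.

C$7.11

Gordon growth model: P₀ = D₁/(r − g), with D₁ = 0.43 given directly.
P₀ = 0.4300 / (0.1045 − 0.044) = 0.4300 / 0.0605 = 7.1074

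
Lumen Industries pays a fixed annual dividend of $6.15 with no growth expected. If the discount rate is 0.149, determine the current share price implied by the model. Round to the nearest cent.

Zero-growth DDM (perpetuity): P₀ = D/r = 6.15 / 0.149 = 41.2752

$41.28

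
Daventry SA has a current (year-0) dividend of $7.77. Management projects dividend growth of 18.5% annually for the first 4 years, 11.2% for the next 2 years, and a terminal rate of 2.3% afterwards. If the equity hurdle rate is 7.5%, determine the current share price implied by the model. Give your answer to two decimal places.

Three-stage DDM. Project D₁…D_6; terminal Gordon value at t=6 with g = 0.023; discount at r = 0.075.
D_1 = 9.2074
D_2 = 10.9108
D_3 = 12.9293
D_4 = 15.3213
D_5 = 17.0372
D_6 = 18.9454
TV_6 = 19.3812/(0.075−0.023) = 372.7145
P₀ = Σ Dₜ/(1+r)ᵗ + TV_6/(1+r)^6 = 305.5347

$305.53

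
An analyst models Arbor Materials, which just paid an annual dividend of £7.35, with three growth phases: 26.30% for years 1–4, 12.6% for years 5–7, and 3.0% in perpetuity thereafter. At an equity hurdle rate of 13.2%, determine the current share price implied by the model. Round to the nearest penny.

Three-stage DDM. Project D₁…D_7; terminal Gordon value at t=7 with g = 0.03; discount at r = 0.132.
D_1 = 9.2830
D_2 = 11.7245
D_3 = 14.8080
D_4 = 18.7025
D_5 = 21.0591
D_6 = 23.7125
D_7 = 26.7003
TV_7 = 27.5013/(0.132−0.03) = 269.6205
P₀ = Σ Dₜ/(1+r)ᵗ + TV_7/(1+r)^7 = 185.9519

£185.95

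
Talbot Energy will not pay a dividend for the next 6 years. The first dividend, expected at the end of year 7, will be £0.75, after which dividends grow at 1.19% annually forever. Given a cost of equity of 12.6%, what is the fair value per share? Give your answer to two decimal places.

Deferred-dividend DDM. At t=6 the remaining stream is a growing perpetuity with first payment D_7 = 0.75.
V_6 = D_7/(r−g) = 0.75/(0.126−0.0119) = 6.5732
P₀ = V_6/(1+r)^6 = 6.5732/(1+0.126)^6 = 3.2251

£3.23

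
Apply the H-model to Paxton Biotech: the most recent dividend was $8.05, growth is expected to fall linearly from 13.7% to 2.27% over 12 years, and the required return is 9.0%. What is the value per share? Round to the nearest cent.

$204.36

H-model: P₀ = D₀[(1+g_L) + H(g_S−g_L)]/(r−g_L), with H = 12/2 = 6.
P₀ = 8.05 × [(1+0.0227) + 6×(0.137−0.0227)] / (0.09−0.0227)
   = 8.05 × 1.7085 / 0.0673 = 204.3600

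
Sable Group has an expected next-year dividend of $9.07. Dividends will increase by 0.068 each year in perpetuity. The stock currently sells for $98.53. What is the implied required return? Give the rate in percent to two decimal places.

Rearranging the constant-growth DDM: r = D₁/P₀ + g.
r = 9.0700 / 98.53 + 0.068 = 0.09205 + 0.068 = 0.16005

16.01%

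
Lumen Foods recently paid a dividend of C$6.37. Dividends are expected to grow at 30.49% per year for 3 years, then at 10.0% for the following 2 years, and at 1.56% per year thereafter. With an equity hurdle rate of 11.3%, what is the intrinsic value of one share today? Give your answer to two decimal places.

Three-stage DDM. Project D₁…D_5; terminal Gordon value at t=5 with g = 0.0156; discount at r = 0.113.
D_1 = 8.3122
D_2 = 10.8466
D_3 = 14.1537
D_4 = 15.5691
D_5 = 17.1260
TV_5 = 17.3932/(0.113−0.0156) = 178.5748
P₀ = Σ Dₜ/(1+r)ᵗ + TV_5/(1+r)^5 = 151.2177

C$151.22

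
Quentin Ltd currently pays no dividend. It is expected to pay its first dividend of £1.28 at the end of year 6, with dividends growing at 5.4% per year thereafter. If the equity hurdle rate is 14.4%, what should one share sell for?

£7.26

Deferred-dividend DDM. At t=5 the remaining stream is a growing perpetuity with first payment D_6 = 1.28.
V_5 = D_6/(r−g) = 1.28/(0.144−0.054) = 14.2222
P₀ = V_5/(1+r)^5 = 14.2222/(1+0.144)^5 = 7.2583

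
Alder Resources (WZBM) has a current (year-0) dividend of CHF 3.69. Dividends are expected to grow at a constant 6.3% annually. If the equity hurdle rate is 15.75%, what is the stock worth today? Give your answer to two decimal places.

CHF 41.51

Gordon growth model: P₀ = D₁/(r − g). D₁ = 3.69 × (1 + 0.063) = 3.9225.
P₀ = 3.9225 / (0.1575 − 0.063) = 3.9225 / 0.0945 = 41.5076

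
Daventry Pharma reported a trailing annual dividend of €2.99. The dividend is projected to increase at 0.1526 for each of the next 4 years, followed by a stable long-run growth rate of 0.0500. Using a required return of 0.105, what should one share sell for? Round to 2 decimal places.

Two-stage DDM. Project D₁…D_4 at 0.1526, terminal growth 0.05, discount at r = 0.105.
D_1 = 3.4463
D_2 = 3.9722
D_3 = 4.5783
D_4 = 5.2770
Terminal value at t=4: TV = D_5/(r−g) = 5.5408/(0.105−0.05) = 100.7424
P₀ = 3.4463/(1+0.105)^1 + 3.9722/(1+0.105)^2 + 4.5783/(1+0.105)^3 + 5.2770/(1+0.105)^4 + 100.7424/(1+0.105)^4 = 80.8761

€80.88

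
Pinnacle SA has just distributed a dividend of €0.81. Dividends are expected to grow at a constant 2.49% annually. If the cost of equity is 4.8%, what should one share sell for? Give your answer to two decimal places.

€35.94

Gordon growth model: P₀ = D₁/(r − g). D₁ = 0.81 × (1 + 0.0249) = 0.8302.
P₀ = 0.8302 / (0.048 − 0.0249) = 0.8302 / 0.0231 = 35.9381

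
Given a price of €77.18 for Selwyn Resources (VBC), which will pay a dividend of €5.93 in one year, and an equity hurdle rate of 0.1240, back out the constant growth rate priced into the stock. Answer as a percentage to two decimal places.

From P₀ = D₁/(r − g), the implied growth is g = r − D₁/P₀.
g = 0.124 − 5.93/77.18 = 0.124 − 0.07683 = 0.04717

4.72%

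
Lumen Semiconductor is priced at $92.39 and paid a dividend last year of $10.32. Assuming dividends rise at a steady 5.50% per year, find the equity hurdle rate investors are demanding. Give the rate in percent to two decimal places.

Rearranging the constant-growth DDM: r = D₁/P₀ + g.
D₁ = 10.32 × (1 + 0.055) = 10.8876.
r = 10.8876 / 92.39 + 0.055 = 0.11784 + 0.055 = 0.17284

17.28%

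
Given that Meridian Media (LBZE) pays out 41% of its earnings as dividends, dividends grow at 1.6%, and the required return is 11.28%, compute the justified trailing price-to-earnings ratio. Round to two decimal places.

4.30

Justified trailing P/E = b(1+g)/(r−g) = 0.41×(1+0.016)/(0.1128−0.016) = 4.3033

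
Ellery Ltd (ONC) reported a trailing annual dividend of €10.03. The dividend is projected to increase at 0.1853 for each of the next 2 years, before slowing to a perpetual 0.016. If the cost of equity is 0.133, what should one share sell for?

Two-stage DDM. Project D₁…D_2 at 0.1853, terminal growth 0.016, discount at r = 0.133.
D_1 = 11.8886
D_2 = 14.0915
Terminal value at t=2: TV = D_3/(r−g) = 14.3170/(0.133−0.016) = 122.3673
P₀ = 11.8886/(1+0.133)^1 + 14.0915/(1+0.133)^2 + 122.3673/(1+0.133)^2 = 116.7951

€116.80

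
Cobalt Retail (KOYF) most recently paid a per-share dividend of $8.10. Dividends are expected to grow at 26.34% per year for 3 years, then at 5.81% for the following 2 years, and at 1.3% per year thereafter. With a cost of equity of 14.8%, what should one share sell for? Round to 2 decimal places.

Three-stage DDM. Project D₁…D_5; terminal Gordon value at t=5 with g = 0.013; discount at r = 0.148.
D_1 = 10.2335
D_2 = 12.9291
D_3 = 16.3346
D_4 = 17.2836
D_5 = 18.2878
TV_5 = 18.5255/(0.148−0.013) = 137.2261
P₀ = Σ Dₜ/(1+r)ᵗ + TV_5/(1+r)^5 = 117.4658

$117.47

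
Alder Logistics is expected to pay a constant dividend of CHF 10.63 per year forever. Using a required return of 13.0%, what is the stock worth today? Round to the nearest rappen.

CHF 81.77

Zero-growth DDM (perpetuity): P₀ = D/r = 10.63 / 0.13 = 81.7692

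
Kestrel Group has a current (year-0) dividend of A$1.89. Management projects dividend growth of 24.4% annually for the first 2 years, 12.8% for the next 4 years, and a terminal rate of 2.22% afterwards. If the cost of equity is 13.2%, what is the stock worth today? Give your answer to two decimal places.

A$34.36

Three-stage DDM. Project D₁…D_6; terminal Gordon value at t=6 with g = 0.0222; discount at r = 0.132.
D_1 = 2.3512
D_2 = 2.9248
D_3 = 3.2992
D_4 = 3.7215
D_5 = 4.1979
D_6 = 4.7352
TV_6 = 4.8403/(0.132−0.0222) = 44.0831
P₀ = Σ Dₜ/(1+r)ᵗ + TV_6/(1+r)^6 = 34.3596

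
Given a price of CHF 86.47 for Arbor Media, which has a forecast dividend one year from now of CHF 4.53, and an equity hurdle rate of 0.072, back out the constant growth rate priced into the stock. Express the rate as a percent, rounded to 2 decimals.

From P₀ = D₁/(r − g), the implied growth is g = r − D₁/P₀.
g = 0.072 − 4.53/86.47 = 0.072 − 0.05239 = 0.01961

1.96%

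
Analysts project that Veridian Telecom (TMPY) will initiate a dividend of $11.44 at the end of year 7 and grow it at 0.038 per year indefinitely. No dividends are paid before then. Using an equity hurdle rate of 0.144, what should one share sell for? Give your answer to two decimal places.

Deferred-dividend DDM. At t=6 the remaining stream is a growing perpetuity with first payment D_7 = 11.44.
V_6 = D_7/(r−g) = 11.44/(0.144−0.038) = 107.9245
P₀ = V_6/(1+r)^6 = 107.9245/(1+0.144)^6 = 48.1464

$48.15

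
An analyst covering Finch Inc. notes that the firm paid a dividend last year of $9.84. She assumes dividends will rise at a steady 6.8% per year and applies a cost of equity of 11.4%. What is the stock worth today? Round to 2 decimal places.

$228.46

Gordon growth model: P₀ = D₁/(r − g). D₁ = 9.84 × (1 + 0.068) = 10.5091.
P₀ = 10.5091 / (0.114 − 0.068) = 10.5091 / 0.046 = 228.4591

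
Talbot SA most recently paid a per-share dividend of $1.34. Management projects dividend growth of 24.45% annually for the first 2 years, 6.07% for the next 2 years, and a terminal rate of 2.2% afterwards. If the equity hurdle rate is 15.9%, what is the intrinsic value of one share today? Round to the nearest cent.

$15.35

Three-stage DDM. Project D₁…D_4; terminal Gordon value at t=4 with g = 0.022; discount at r = 0.159.
D_1 = 1.6676
D_2 = 2.0754
D_3 = 2.2013
D_4 = 2.3350
TV_4 = 2.3863/(0.159−0.022) = 17.4185
P₀ = Σ Dₜ/(1+r)ᵗ + TV_4/(1+r)^4 = 15.3452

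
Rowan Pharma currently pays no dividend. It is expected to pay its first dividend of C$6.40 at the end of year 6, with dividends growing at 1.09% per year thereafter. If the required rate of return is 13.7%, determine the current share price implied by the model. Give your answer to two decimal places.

Deferred-dividend DDM. At t=5 the remaining stream is a growing perpetuity with first payment D_6 = 6.40.
V_5 = D_6/(r−g) = 6.40/(0.137−0.0109) = 50.7534
P₀ = V_5/(1+r)^5 = 50.7534/(1+0.137)^5 = 26.7093

C$26.71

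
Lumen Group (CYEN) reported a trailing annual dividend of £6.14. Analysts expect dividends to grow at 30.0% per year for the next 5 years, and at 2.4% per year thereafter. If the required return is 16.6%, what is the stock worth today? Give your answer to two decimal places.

£119.33

Two-stage DDM. Project D₁…D_5 at 0.3, terminal growth 0.024, discount at r = 0.166.
D_1 = 7.9820
D_2 = 10.3766
D_3 = 13.4896
D_4 = 17.5365
D_5 = 22.7974
Terminal value at t=5: TV = D_6/(r−g) = 23.3445/(0.166−0.024) = 164.3981
P₀ = 7.9820/(1+0.166)^1 + 10.3766/(1+0.166)^2 + 13.4896/(1+0.166)^3 + 17.5365/(1+0.166)^4 + 22.7974/(1+0.166)^5 + 164.3981/(1+0.166)^5 = 119.3314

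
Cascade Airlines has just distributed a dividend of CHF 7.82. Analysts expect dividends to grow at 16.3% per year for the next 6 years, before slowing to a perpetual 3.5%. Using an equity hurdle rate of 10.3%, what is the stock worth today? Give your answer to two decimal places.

CHF 220.26

Two-stage DDM. Project D₁…D_6 at 0.163, terminal growth 0.035, discount at r = 0.103.
D_1 = 9.0947
D_2 = 10.5771
D_3 = 12.3012
D_4 = 14.3062
D_5 = 16.6382
D_6 = 19.3502
Terminal value at t=6: TV = D_7/(r−g) = 20.0274/(0.103−0.035) = 294.5211
P₀ = 9.0947/(1+0.103)^1 + 10.5771/(1+0.103)^2 + 12.3012/(1+0.103)^3 + 14.3062/(1+0.103)^4 + 16.6382/(1+0.103)^5 + 19.3502/(1+0.103)^6 + 294.5211/(1+0.103)^6 = 220.2633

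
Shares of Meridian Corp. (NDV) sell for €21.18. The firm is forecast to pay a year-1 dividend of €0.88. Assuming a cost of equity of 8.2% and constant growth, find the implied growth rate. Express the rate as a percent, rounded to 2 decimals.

4.05%

From P₀ = D₁/(r − g), the implied growth is g = r − D₁/P₀.
g = 0.082 − 0.88/21.18 = 0.082 − 0.04155 = 0.04045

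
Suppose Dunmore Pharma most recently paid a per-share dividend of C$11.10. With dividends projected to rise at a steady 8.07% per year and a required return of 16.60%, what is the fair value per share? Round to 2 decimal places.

C$140.63

Gordon growth model: P₀ = D₁/(r − g). D₁ = 11.10 × (1 + 0.0807) = 11.9958.
P₀ = 11.9958 / (0.166 − 0.0807) = 11.9958 / 0.0853 = 140.6304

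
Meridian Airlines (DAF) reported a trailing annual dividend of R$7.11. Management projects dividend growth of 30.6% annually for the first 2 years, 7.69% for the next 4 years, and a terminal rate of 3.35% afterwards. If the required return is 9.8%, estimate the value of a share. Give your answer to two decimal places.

Three-stage DDM. Project D₁…D_6; terminal Gordon value at t=6 with g = 0.0335; discount at r = 0.098.
D_1 = 9.2857
D_2 = 12.1271
D_3 = 13.0596
D_4 = 14.0639
D_5 = 15.1454
D_6 = 16.3101
TV_6 = 16.8565/(0.098−0.0335) = 261.3414
P₀ = Σ Dₜ/(1+r)ᵗ + TV_6/(1+r)^6 = 205.9953

R$206.00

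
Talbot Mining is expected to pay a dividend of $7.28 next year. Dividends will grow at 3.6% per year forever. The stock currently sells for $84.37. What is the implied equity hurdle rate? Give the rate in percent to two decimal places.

12.23%

Rearranging the constant-growth DDM: r = D₁/P₀ + g.
r = 7.2800 / 84.37 + 0.036 = 0.08629 + 0.036 = 0.12229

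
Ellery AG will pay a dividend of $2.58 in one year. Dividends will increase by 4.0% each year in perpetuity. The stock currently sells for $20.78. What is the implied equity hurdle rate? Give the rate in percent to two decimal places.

16.42%

Rearranging the constant-growth DDM: r = D₁/P₀ + g.
r = 2.5800 / 20.78 + 0.04 = 0.12416 + 0.04 = 0.16416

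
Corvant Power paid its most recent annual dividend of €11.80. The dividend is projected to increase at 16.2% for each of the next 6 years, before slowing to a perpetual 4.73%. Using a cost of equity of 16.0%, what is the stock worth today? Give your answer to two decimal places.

€182.02

Two-stage DDM. Project D₁…D_6 at 0.162, terminal growth 0.0473, discount at r = 0.16.
D_1 = 13.7116
D_2 = 15.9329
D_3 = 18.5140
D_4 = 21.5133
D_5 = 24.9984
D_6 = 29.0482
Terminal value at t=6: TV = D_7/(r−g) = 30.4221/(0.16−0.0473) = 269.9392
P₀ = 13.7116/(1+0.16)^1 + 15.9329/(1+0.16)^2 + 18.5140/(1+0.16)^3 + 21.5133/(1+0.16)^4 + 24.9984/(1+0.16)^5 + 29.0482/(1+0.16)^6 + 269.9392/(1+0.16)^6 = 182.0229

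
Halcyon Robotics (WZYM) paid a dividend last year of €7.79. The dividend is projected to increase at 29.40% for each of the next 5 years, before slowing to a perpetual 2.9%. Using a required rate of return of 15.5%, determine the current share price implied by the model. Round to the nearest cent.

€167.77

Two-stage DDM. Project D₁…D_5 at 0.294, terminal growth 0.029, discount at r = 0.155.
D_1 = 10.0803
D_2 = 13.0439
D_3 = 16.8788
D_4 = 21.8411
D_5 = 28.2624
Terminal value at t=5: TV = D_6/(r−g) = 29.0820/(0.155−0.029) = 230.8095
P₀ = 10.0803/(1+0.155)^1 + 13.0439/(1+0.155)^2 + 16.8788/(1+0.155)^3 + 21.8411/(1+0.155)^4 + 28.2624/(1+0.155)^5 + 230.8095/(1+0.155)^5 = 167.7733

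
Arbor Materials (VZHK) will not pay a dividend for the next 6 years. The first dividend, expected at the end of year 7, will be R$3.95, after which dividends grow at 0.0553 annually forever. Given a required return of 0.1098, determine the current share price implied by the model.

Deferred-dividend DDM. At t=6 the remaining stream is a growing perpetuity with first payment D_7 = 3.95.
V_6 = D_7/(r−g) = 3.95/(0.1098−0.0553) = 72.4771
P₀ = V_6/(1+r)^6 = 72.4771/(1+0.1098)^6 = 38.7911

R$38.79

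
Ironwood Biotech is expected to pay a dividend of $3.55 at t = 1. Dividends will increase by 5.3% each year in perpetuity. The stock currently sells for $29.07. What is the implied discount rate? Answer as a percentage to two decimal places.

Rearranging the constant-growth DDM: r = D₁/P₀ + g.
r = 3.5500 / 29.07 + 0.053 = 0.12212 + 0.053 = 0.17512

17.51%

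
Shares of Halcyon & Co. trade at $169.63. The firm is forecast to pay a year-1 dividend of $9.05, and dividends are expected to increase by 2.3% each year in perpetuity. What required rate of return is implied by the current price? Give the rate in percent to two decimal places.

7.64%

Rearranging the constant-growth DDM: r = D₁/P₀ + g.
r = 9.0500 / 169.63 + 0.023 = 0.05335 + 0.023 = 0.07635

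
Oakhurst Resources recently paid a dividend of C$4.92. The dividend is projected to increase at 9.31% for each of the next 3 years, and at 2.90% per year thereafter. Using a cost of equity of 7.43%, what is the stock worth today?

Two-stage DDM. Project D₁…D_3 at 0.0931, terminal growth 0.029, discount at r = 0.0743.
D_1 = 5.3781
D_2 = 5.8787
D_3 = 6.4261
Terminal value at t=3: TV = D_4/(r−g) = 6.6124/(0.0743−0.029) = 145.9694
P₀ = 5.3781/(1+0.0743)^1 + 5.8787/(1+0.0743)^2 + 6.4261/(1+0.0743)^3 + 145.9694/(1+0.0743)^3 = 133.0121

C$133.01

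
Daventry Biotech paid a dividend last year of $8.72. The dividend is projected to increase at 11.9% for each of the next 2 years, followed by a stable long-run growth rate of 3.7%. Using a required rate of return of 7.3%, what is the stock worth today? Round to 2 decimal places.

$291.76

Two-stage DDM. Project D₁…D_2 at 0.119, terminal growth 0.037, discount at r = 0.073.
D_1 = 9.7577
D_2 = 10.9188
Terminal value at t=2: TV = D_3/(r−g) = 11.3228/(0.073−0.037) = 314.5234
P₀ = 9.7577/(1+0.073)^1 + 10.9188/(1+0.073)^2 + 314.5234/(1+0.073)^2 = 291.7604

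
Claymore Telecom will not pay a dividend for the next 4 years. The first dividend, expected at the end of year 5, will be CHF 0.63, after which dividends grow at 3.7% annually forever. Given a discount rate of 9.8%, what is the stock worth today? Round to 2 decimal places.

Deferred-dividend DDM. At t=4 the remaining stream is a growing perpetuity with first payment D_5 = 0.63.
V_4 = D_5/(r−g) = 0.63/(0.098−0.037) = 10.3279
P₀ = V_4/(1+r)^4 = 10.3279/(1+0.098)^4 = 7.1056

CHF 7.11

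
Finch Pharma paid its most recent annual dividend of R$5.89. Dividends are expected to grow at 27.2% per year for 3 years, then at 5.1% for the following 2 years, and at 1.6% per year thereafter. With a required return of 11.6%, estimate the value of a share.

R$117.62

Three-stage DDM. Project D₁…D_5; terminal Gordon value at t=5 with g = 0.016; discount at r = 0.116.
D_1 = 7.4921
D_2 = 9.5299
D_3 = 12.1221
D_4 = 12.7403
D_5 = 13.3900
TV_5 = 13.6043/(0.116−0.016) = 136.0429
P₀ = Σ Dₜ/(1+r)ᵗ + TV_5/(1+r)^5 = 117.6226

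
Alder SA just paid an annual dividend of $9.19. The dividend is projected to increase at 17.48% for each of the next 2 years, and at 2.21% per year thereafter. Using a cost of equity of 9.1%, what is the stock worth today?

$178.63

Two-stage DDM. Project D₁…D_2 at 0.1748, terminal growth 0.0221, discount at r = 0.091.
D_1 = 10.7964
D_2 = 12.6836
Terminal value at t=2: TV = D_3/(r−g) = 12.9639/(0.091−0.0221) = 188.1558
P₀ = 10.7964/(1+0.091)^1 + 12.6836/(1+0.091)^2 + 188.1558/(1+0.091)^2 = 178.6286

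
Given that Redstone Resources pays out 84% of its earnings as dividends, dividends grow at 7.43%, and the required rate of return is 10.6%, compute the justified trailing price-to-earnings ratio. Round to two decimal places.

Justified trailing P/E = b(1+g)/(r−g) = 0.84×(1+0.0743)/(0.106−0.0743) = 28.4673

28.47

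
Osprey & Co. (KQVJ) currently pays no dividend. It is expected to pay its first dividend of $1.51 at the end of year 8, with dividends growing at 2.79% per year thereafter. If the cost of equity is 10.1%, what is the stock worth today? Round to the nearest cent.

$10.53

Deferred-dividend DDM. At t=7 the remaining stream is a growing perpetuity with first payment D_8 = 1.51.
V_7 = D_8/(r−g) = 1.51/(0.101−0.0279) = 20.6566
P₀ = V_7/(1+r)^7 = 20.6566/(1+0.101)^7 = 10.5329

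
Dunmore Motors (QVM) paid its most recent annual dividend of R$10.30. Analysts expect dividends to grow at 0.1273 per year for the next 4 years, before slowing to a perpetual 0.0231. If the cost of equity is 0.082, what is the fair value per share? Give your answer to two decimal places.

Two-stage DDM. Project D₁…D_4 at 0.1273, terminal growth 0.0231, discount at r = 0.082.
D_1 = 11.6112
D_2 = 13.0893
D_3 = 14.7556
D_4 = 16.6339
Terminal value at t=4: TV = D_5/(r−g) = 17.0182/(0.082−0.0231) = 288.9336
P₀ = 11.6112/(1+0.082)^1 + 13.0893/(1+0.082)^2 + 14.7556/(1+0.082)^3 + 16.6339/(1+0.082)^4 + 288.9336/(1+0.082)^4 = 256.5056

R$256.51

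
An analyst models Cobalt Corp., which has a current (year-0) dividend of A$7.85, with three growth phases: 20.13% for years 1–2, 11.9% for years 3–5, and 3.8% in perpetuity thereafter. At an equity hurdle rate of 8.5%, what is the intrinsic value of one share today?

Three-stage DDM. Project D₁…D_5; terminal Gordon value at t=5 with g = 0.038; discount at r = 0.085.
D_1 = 9.4302
D_2 = 11.3285
D_3 = 12.6766
D_4 = 14.1851
D_5 = 15.8731
TV_5 = 16.4763/(0.085−0.038) = 350.5600
P₀ = Σ Dₜ/(1+r)ᵗ + TV_5/(1+r)^5 = 282.1694

A$282.17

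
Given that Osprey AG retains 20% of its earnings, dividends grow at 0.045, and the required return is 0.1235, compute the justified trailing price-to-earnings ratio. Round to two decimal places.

Payout ratio b = 1 − 0.20 = 0.80.
Justified trailing P/E = b(1+g)/(r−g) = 0.80×(1+0.045)/(0.1235−0.045) = 10.6497

10.65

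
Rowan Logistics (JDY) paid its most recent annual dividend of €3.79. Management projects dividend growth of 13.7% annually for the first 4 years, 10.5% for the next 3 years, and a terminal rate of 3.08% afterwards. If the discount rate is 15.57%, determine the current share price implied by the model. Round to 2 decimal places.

Three-stage DDM. Project D₁…D_7; terminal Gordon value at t=7 with g = 0.0308; discount at r = 0.1557.
D_1 = 4.3092
D_2 = 4.8996
D_3 = 5.5708
D_4 = 6.3340
D_5 = 6.9991
D_6 = 7.7340
D_7 = 8.5461
TV_7 = 8.8093/(0.1557−0.0308) = 70.5310
P₀ = Σ Dₜ/(1+r)ᵗ + TV_7/(1+r)^7 = 49.9140

€49.91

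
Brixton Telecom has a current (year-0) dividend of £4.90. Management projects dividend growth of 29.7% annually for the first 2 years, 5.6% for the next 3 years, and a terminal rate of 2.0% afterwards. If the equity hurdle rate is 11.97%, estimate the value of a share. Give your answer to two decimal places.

£86.24

Three-stage DDM. Project D₁…D_5; terminal Gordon value at t=5 with g = 0.02; discount at r = 0.1197.
D_1 = 6.3553
D_2 = 8.2428
D_3 = 8.7044
D_4 = 9.1919
D_5 = 9.7066
TV_5 = 9.9007/(0.1197−0.02) = 99.3054
P₀ = Σ Dₜ/(1+r)ᵗ + TV_5/(1+r)^5 = 86.2383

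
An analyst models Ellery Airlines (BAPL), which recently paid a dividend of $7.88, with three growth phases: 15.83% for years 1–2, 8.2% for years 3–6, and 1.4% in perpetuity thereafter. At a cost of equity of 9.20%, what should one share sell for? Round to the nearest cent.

Three-stage DDM. Project D₁…D_6; terminal Gordon value at t=6 with g = 0.014; discount at r = 0.092.
D_1 = 9.1274
D_2 = 10.5723
D_3 = 11.4392
D_4 = 12.3772
D_5 = 13.3921
D_6 = 14.4903
TV_6 = 14.6932/(0.092−0.014) = 188.3739
P₀ = Σ Dₜ/(1+r)ᵗ + TV_6/(1+r)^6 = 162.9760

$162.98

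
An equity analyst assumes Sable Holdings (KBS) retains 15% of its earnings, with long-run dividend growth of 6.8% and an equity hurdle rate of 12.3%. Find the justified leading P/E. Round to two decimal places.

15.45

Payout ratio b = 1 − 0.15 = 0.85.
Justified leading P/E = b/(r−g) = 0.85/(0.123−0.068) = 15.4545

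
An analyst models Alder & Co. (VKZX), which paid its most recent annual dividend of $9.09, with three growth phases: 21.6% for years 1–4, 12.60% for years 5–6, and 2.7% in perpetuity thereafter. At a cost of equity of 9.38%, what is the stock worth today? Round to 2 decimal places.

$302.95

Three-stage DDM. Project D₁…D_6; terminal Gordon value at t=6 with g = 0.027; discount at r = 0.0938.
D_1 = 11.0534
D_2 = 13.4410
D_3 = 16.3442
D_4 = 19.8746
D_5 = 22.3788
D_6 = 25.1985
TV_6 = 25.8789/(0.0938−0.027) = 387.4083
P₀ = Σ Dₜ/(1+r)ᵗ + TV_6/(1+r)^6 = 302.9485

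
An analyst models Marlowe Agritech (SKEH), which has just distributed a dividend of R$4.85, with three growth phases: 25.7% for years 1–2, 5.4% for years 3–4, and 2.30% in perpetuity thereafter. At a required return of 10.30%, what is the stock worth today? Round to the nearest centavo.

Three-stage DDM. Project D₁…D_4; terminal Gordon value at t=4 with g = 0.023; discount at r = 0.103.
D_1 = 6.0964
D_2 = 7.6632
D_3 = 8.0771
D_4 = 8.5132
TV_4 = 8.7090/(0.103−0.023) = 108.8627
P₀ = Σ Dₜ/(1+r)ᵗ + TV_4/(1+r)^4 = 97.1457

R$97.15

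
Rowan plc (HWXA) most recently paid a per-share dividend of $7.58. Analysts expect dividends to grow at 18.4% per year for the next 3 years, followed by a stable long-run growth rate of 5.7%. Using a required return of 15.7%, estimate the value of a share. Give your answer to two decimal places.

$109.68

Two-stage DDM. Project D₁…D_3 at 0.184, terminal growth 0.057, discount at r = 0.157.
D_1 = 8.9747
D_2 = 10.6261
D_3 = 12.5813
Terminal value at t=3: TV = D_4/(r−g) = 13.2984/(0.157−0.057) = 132.9840
P₀ = 8.9747/(1+0.157)^1 + 10.6261/(1+0.157)^2 + 12.5813/(1+0.157)^3 + 132.9840/(1+0.157)^3 = 109.6796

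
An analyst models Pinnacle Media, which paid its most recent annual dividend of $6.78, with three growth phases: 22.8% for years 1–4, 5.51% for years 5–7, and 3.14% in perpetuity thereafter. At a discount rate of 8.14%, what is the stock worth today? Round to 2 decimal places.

Three-stage DDM. Project D₁…D_7; terminal Gordon value at t=7 with g = 0.0314; discount at r = 0.0814.
D_1 = 8.3258
D_2 = 10.2241
D_3 = 12.5552
D_4 = 15.4178
D_5 = 16.2673
D_6 = 17.1637
D_7 = 18.1094
TV_7 = 18.6780/(0.0814−0.0314) = 373.5607
P₀ = Σ Dₜ/(1+r)ᵗ + TV_7/(1+r)^7 = 285.8489

$285.85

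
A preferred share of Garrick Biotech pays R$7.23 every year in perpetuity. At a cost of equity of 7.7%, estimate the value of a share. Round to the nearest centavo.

R$93.90

Zero-growth DDM (perpetuity): P₀ = D/r = 7.23 / 0.077 = 93.8961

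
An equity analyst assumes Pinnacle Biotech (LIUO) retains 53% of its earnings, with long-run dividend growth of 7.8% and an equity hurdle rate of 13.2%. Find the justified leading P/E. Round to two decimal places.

Payout ratio b = 1 − 0.53 = 0.47.
Justified leading P/E = b/(r−g) = 0.47/(0.132−0.078) = 8.7037

8.70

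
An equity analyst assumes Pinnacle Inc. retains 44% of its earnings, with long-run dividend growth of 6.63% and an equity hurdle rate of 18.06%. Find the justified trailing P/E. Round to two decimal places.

5.22

Payout ratio b = 1 − 0.44 = 0.56.
Justified trailing P/E = b(1+g)/(r−g) = 0.56×(1+0.0663)/(0.1806−0.0663) = 5.2242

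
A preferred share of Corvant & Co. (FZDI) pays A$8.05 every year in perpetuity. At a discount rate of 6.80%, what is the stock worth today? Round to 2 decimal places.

A$118.38

Zero-growth DDM (perpetuity): P₀ = D/r = 8.05 / 0.068 = 118.3824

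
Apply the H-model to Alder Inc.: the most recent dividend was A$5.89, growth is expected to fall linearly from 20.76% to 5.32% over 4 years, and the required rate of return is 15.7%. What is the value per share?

A$77.28

H-model: P₀ = D₀[(1+g_L) + H(g_S−g_L)]/(r−g_L), with H = 4/2 = 2.
P₀ = 5.89 × [(1+0.0532) + 2×(0.2076−0.0532)] / (0.157−0.0532)
   = 5.89 × 1.3620 / 0.1038 = 77.2850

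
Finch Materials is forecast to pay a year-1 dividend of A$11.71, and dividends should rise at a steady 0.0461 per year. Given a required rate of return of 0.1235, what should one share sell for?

Gordon growth model: P₀ = D₁/(r − g), with D₁ = 11.71 given directly.
P₀ = 11.7100 / (0.1235 − 0.0461) = 11.7100 / 0.0774 = 151.2920

A$151.29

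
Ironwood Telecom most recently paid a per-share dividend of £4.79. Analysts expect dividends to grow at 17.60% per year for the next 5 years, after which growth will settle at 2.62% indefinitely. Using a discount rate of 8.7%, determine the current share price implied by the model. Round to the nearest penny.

Two-stage DDM. Project D₁…D_5 at 0.176, terminal growth 0.0262, discount at r = 0.087.
D_1 = 5.6330
D_2 = 6.6245
D_3 = 7.7904
D_4 = 9.1615
D_5 = 10.7739
Terminal value at t=5: TV = D_6/(r−g) = 11.0562/(0.087−0.0262) = 181.8447
P₀ = 5.6330/(1+0.087)^1 + 6.6245/(1+0.087)^2 + 7.7904/(1+0.087)^3 + 9.1615/(1+0.087)^4 + 10.7739/(1+0.087)^5 + 181.8447/(1+0.087)^5 = 150.3423

£150.34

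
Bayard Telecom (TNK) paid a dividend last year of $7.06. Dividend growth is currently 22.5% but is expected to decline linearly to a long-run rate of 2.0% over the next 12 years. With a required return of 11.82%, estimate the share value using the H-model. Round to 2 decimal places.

$161.76

H-model: P₀ = D₀[(1+g_L) + H(g_S−g_L)]/(r−g_L), with H = 12/2 = 6.
P₀ = 7.06 × [(1+0.02) + 6×(0.225−0.02)] / (0.1182−0.02)
   = 7.06 × 2.2500 / 0.0982 = 161.7617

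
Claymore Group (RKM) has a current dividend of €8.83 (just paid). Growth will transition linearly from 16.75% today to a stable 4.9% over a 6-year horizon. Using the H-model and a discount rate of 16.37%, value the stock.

H-model: P₀ = D₀[(1+g_L) + H(g_S−g_L)]/(r−g_L), with H = 6/2 = 3.
P₀ = 8.83 × [(1+0.049) + 3×(0.1675−0.049)] / (0.1637−0.049)
   = 8.83 × 1.4045 / 0.1147 = 108.1232

€108.12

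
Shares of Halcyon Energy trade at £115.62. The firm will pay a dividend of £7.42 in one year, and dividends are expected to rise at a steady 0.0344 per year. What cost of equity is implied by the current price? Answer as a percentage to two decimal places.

9.86%

Rearranging the constant-growth DDM: r = D₁/P₀ + g.
r = 7.4200 / 115.62 + 0.0344 = 0.06418 + 0.0344 = 0.09858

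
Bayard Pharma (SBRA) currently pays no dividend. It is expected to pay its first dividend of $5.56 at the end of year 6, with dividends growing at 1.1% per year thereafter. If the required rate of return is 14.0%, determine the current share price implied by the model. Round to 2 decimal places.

Deferred-dividend DDM. At t=5 the remaining stream is a growing perpetuity with first payment D_6 = 5.56.
V_5 = D_6/(r−g) = 5.56/(0.14−0.011) = 43.1008
P₀ = V_5/(1+r)^5 = 43.1008/(1+0.14)^5 = 22.3852

$22.39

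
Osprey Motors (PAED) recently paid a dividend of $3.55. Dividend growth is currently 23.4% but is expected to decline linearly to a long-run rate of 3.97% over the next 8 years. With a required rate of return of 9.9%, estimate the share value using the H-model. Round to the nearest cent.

$108.77

H-model: P₀ = D₀[(1+g_L) + H(g_S−g_L)]/(r−g_L), with H = 8/2 = 4.
P₀ = 3.55 × [(1+0.0397) + 4×(0.234−0.0397)] / (0.099−0.0397)
   = 3.55 × 1.8169 / 0.0593 = 108.7689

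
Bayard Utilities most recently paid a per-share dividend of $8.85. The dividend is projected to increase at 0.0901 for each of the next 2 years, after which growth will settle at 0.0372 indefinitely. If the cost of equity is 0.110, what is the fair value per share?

$138.83

Two-stage DDM. Project D₁…D_2 at 0.0901, terminal growth 0.0372, discount at r = 0.11.
D_1 = 9.6474
D_2 = 10.5166
Terminal value at t=2: TV = D_3/(r−g) = 10.9078/(0.11−0.0372) = 149.8329
P₀ = 9.6474/(1+0.11)^1 + 10.5166/(1+0.11)^2 + 149.8329/(1+0.11)^2 = 138.8346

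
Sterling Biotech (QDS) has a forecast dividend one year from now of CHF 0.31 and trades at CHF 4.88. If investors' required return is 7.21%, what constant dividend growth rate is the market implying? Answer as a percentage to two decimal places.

0.86%

From P₀ = D₁/(r − g), the implied growth is g = r − D₁/P₀.
g = 0.0721 − 0.31/4.88 = 0.0721 − 0.06352 = 0.00858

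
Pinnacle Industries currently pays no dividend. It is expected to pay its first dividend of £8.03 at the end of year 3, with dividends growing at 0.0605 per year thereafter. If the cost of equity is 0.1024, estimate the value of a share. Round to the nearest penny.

£157.70

Deferred-dividend DDM. At t=2 the remaining stream is a growing perpetuity with first payment D_3 = 8.03.
V_2 = D_3/(r−g) = 8.03/(0.1024−0.0605) = 191.6468
P₀ = V_2/(1+r)^2 = 191.6468/(1+0.1024)^2 = 157.6969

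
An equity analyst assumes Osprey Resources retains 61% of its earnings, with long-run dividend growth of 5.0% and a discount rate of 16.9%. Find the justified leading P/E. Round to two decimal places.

3.28

Payout ratio b = 1 − 0.61 = 0.39.
Justified leading P/E = b/(r−g) = 0.39/(0.169−0.05) = 3.2773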